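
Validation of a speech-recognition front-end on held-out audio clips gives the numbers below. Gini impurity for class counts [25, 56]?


Probabilities: [25/81, 56/81] ≈ [0.3086, 0.6914]
Σpᵢ² = (625 + 3136)/81² = 3761/6561
Gini = 1 - Σpᵢ² = 1 - 3761/6561 = 0.4268

0.4268


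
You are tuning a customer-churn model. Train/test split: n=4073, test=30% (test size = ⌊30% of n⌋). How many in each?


Test = ⌊4073·30/100⌋ = 1221
Train = 4073 - 1221 = 2852

Train: 2852, Test: 1221


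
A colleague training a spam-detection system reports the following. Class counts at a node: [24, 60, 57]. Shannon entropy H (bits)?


Probabilities: [24/141, 60/141, 57/141] ≈ [0.1702, 0.4255, 0.4043]
H = -((24/141)·log₂(24/141) + (60/141)·log₂(60/141) + (57/141)·log₂(57/141))
  = 1.4876 bits

1.4876 bits


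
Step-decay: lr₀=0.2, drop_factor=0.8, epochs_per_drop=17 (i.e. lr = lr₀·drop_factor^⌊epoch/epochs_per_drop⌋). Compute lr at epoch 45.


n_drops = ⌊45/17⌋ = 2
lr = 0.2·0.8^2 = 0.2·0.64 = 0.128

0.128


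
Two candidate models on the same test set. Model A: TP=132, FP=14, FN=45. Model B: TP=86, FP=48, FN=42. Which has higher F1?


Model A: P=132/146=0.9041, R=132/177=0.7458, F1=2PR/(P+R)=2TP/(2TP+FP+FN)=264/323=0.8173
Model B: P=86/134=0.6418, R=86/128=0.6719, F1=2PR/(P+R)=2TP/(2TP+FP+FN)=172/262=0.6565
0.8173 > 0.6565 → Model A

Model A


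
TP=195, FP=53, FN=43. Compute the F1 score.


Precision = 195/248 = 0.7863
Recall = 195/238 = 0.8193
F1 = 2·P·R/(P+R) = 2·TP/(2·TP+FP+FN) = 390/(390+53+43) = 390/486 = 0.8025

0.8025


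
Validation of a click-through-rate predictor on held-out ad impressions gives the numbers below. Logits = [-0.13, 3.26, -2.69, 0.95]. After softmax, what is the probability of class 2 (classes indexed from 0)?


Exponentials: e^-0.13=0.8781, e^3.26=26.0495, e^-2.69=0.0679, e^0.95=2.5857
Sum = 29.5812
Softmax = [0.0297, 0.8806, 0.0023, 0.0874]
p[2] = 0.0679/29.5812 = 0.0023

0.0023


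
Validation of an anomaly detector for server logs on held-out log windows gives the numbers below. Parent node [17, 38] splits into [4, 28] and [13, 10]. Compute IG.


Parent = [17, 38], H_parent = 0.8921
H_left = 0.5436 (n=32), H_right = 0.9877 (n=23)
H_children = (32/55)·0.5436 + (23/55)·0.9877 = 0.7293
IG = 0.8921 - 0.7293 = 0.1628

0.1628


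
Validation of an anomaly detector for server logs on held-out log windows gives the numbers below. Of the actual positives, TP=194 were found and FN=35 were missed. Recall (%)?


Recall = TP/(TP+FN)
= 194/(194+35)
= 194/229 = 84.72%

84.72%


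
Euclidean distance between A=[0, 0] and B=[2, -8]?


d = √((0-2)² + (0+ 8)²)
  = √(4 + 64)
  = √68 = 8.2462

8.2462


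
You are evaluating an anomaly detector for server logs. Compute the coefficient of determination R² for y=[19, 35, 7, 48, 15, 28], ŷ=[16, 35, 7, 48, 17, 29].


ȳ = 25.3333
SS_res = Σ(y-ŷ)² = 14
SS_tot = Σ(y-ȳ)² = 1097.33
R² = 1 - SS_res/SS_tot = 1 - 0.0128 = 0.9872

0.9872


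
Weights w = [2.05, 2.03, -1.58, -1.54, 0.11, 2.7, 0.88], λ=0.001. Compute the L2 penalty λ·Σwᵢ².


‖w‖₂² = (2.05)² + (2.03)² + (-1.58)² + (-1.54)² + (0.11)² + (2.7)² + (0.88)²
     = 4.2025 + 4.1209 + 2.4964 + 2.3716 + 0.0121 + 7.29 + 0.7744
     = 21.2679
λ·‖w‖₂² = 0.001·21.2679 = 0.021268

0.021268


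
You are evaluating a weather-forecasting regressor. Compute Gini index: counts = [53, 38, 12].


Probabilities: [53/103, 38/103, 12/103] ≈ [0.5146, 0.3689, 0.1165]
Σpᵢ² = (2809 + 1444 + 144)/103² = 4397/10609
Gini = 1 - Σpᵢ² = 1 - 4397/10609 = 0.5855

0.5855


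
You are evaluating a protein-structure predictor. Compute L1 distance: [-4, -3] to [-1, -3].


d = |-4+ 1| + |-3+ 3|
  = 3 + 0
  = 3

3


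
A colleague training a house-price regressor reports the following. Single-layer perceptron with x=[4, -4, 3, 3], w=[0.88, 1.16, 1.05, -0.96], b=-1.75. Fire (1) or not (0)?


z = (4)·(0.88) + (-4)·(1.16) + (3)·(1.05) + (3)·(-0.96) - 1.75
  = -2.6
step(z) = 0 (z<0)

0


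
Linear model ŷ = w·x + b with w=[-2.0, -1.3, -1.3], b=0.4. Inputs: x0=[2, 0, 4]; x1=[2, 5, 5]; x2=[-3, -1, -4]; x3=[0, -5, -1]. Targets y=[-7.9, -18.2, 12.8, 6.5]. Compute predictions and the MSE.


ŷ0 = (-2.0)·(2) + (-1.3)·(0) + (-1.3)·(4) + 0.4 = -8.8
ŷ1 = (-2.0)·(2) + (-1.3)·(5) + (-1.3)·(5) + 0.4 = -16.6
ŷ2 = (-2.0)·(-3) + (-1.3)·(-1) + (-1.3)·(-4) + 0.4 = 12.9
ŷ3 = (-2.0)·(0) + (-1.3)·(-5) + (-1.3)·(-1) + 0.4 = 8.2
errors² = [0.81, 2.56, 0.01, 2.89]
MSE = 6.2700/4 = 1.5675

1.5675


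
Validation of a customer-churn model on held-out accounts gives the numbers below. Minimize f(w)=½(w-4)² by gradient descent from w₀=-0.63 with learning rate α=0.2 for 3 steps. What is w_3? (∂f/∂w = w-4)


step 1: grad = -0.63-4 = -4.63; w = -0.63 - 0.2·(-4.63) = 0.296
step 2: grad = 0.296-4 = -3.704; w = 0.296 - 0.2·(-3.704) = 1.0368
step 3: grad = 1.0368-4 = -2.9632; w = 1.0368 - 0.2·(-2.9632) = 1.62944

1.62944


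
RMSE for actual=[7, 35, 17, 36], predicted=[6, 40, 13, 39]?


MSE = 51/4 = 12.75
RMSE = √(51/4) = 3.5707

3.5707


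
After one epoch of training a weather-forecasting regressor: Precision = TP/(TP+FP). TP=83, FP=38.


Precision = TP/(TP+FP)
= 83/(83+38)
= 83/121 = 68.6%

68.6%


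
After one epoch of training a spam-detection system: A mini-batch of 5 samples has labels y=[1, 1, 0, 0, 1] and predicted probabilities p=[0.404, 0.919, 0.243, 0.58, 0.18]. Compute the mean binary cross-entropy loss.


L[0] = -ln(0.404) = 0.9063
L[1] = -ln(0.919) = 0.0845
L[2] = -ln(1-0.243) = -ln(0.757) = 0.2784
L[3] = -ln(1-0.58) = -ln(0.42) = 0.8675
L[4] = -ln(0.18) = 1.7148
mean = (0.9063 + 0.0845 + 0.2784 + 0.8675 + 1.7148)/5 = 0.7703

0.7703


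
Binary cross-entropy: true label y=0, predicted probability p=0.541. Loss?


BCE = -[y·ln(p) + (1-y)·ln(1-p)]
= -0 - 1·ln(1-0.541)
= -ln(0.459) = 0.7787

0.7787


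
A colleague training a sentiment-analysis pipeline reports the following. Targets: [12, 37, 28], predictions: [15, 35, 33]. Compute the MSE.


Squared errors: (12-15)²=9, (37-35)²=4, (28-33)²=25
Sum = 38
MSE = 38/3 = 38/3

38/3


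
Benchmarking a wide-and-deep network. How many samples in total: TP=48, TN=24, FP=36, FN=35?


Total = TP + TN + FP + FN
= 48 + 24 + 36 + 35
= 143
(Predicted positive: 84, predicted negative: 59)

143


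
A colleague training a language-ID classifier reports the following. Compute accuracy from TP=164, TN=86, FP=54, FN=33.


Accuracy = (TP+TN)/(TP+TN+FP+FN)
= (164+86)/(337)
= 250/337 = 74.18%

74.18%


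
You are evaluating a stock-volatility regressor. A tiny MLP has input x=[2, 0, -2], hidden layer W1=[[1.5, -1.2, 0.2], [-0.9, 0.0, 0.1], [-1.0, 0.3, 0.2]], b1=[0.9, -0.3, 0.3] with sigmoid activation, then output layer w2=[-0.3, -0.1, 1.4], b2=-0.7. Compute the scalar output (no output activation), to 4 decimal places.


z1[0] = (1.5)·(2) + (-1.2)·(0) + (0.2)·(-2) + 0.9 = 3.5
z1[1] = (-0.9)·(2) + (0.0)·(0) + (0.1)·(-2) - 0.3 = -2.3
z1[2] = (-1.0)·(2) + (0.3)·(0) + (0.2)·(-2) + 0.3 = -2.1
h = sigmoid(z1) = [0.9707, 0.0911, 0.1091]
output = (-0.3)·(0.9707) + (-0.1)·(0.0911) + (1.4)·(0.1091) - 0.7 = -0.8476

-0.8476


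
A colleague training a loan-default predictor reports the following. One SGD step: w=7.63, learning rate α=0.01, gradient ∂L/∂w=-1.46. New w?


w_new = w - α·∇
= 7.63 - 0.01·-1.46
= 7.63 + 0.0146
= 7.6446

7.6446


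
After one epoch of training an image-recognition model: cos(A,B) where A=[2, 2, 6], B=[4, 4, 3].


A·B = 2·4 + 2·4 + 6·3 = 34
‖A‖ = √44 = 6.6332, ‖B‖ = √41 = 6.4031
cos = 34/(√44·√41) = 34/√1804 = 0.8005

0.8005


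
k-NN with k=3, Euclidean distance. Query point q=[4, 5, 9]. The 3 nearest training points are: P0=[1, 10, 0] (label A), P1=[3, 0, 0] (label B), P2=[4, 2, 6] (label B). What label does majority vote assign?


d(q,P0) = 10.7238  (label A)
d(q,P1) = 10.3441  (label B)
d(q,P2) = 4.2426  (label B)
Votes: A=1, B=2
Majority → B

B


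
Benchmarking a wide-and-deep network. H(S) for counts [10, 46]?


Probabilities: [10/56, 46/56] ≈ [0.1786, 0.8214]
H = -((10/56)·log₂(10/56) + (46/56)·log₂(46/56))
  = 0.6769 bits

0.6769 bits


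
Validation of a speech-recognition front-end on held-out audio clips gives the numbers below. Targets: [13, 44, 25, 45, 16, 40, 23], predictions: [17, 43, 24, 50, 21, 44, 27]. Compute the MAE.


Absolute errors: |13-17|=4, |44-43|=1, |25-24|=1, |45-50|=5, |16-21|=5, |40-44|=4, |23-27|=4
Sum = 24
MAE = 24/7 = 24/7

24/7


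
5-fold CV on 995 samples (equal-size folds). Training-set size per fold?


Fold size = 995/5 = 199
Training per fold = 995 - 199 = 796

796


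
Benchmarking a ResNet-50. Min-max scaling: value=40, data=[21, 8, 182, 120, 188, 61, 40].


min=8, max=188
(40-8)/(188-8) = 32/180 = 0.1778

0.1778


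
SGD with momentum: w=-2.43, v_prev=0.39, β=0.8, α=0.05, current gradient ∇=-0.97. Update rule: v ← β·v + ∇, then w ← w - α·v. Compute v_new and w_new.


v_new = 0.8·0.39 - 0.97 = 0.312 - 0.97 = -0.658
w_new = -2.43 - 0.05·-0.658 = -2.43 + 0.0329 = -2.3971

v_new=-0.658, w_new=-2.3971


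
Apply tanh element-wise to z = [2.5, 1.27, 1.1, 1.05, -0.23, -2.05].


tanh(2.5) = 0.9866
tanh(1.27) = 0.8538
tanh(1.1) = 0.8005
tanh(1.05) = 0.7818
tanh(-0.23) = -0.226
tanh(-2.05) = -0.9674
result = [0.9866, 0.8538, 0.8005, 0.7818, -0.226, -0.9674]

[0.9866, 0.8538, 0.8005, 0.7818, -0.226, -0.9674]


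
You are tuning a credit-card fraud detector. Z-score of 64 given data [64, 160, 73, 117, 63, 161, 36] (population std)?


μ = 96.2857, σ = 46.2963
z = (64 - 96.2857)/46.2963 = -0.6974

-0.6974


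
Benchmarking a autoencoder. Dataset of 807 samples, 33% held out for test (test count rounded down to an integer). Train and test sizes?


Test = ⌊807·33/100⌋ = 266
Train = 807 - 266 = 541

Train: 541, Test: 266


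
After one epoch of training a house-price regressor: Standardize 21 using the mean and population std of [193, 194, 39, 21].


μ = 111.75, σ = 81.9981
z = (21 - 111.75)/81.9981 = -1.1067

-1.1067


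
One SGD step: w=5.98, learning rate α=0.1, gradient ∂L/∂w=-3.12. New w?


w_new = w - α·∇
= 5.98 - 0.1·-3.12
= 5.98 + 0.312
= 6.292

6.292


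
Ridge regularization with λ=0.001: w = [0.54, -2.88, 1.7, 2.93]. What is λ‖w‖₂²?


‖w‖₂² = (0.54)² + (-2.88)² + (1.7)² + (2.93)²
     = 0.2916 + 8.2944 + 2.89 + 8.5849
     = 20.0609
λ·‖w‖₂² = 0.001·20.0609 = 0.020061

0.020061


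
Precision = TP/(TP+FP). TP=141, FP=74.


Precision = TP/(TP+FP)
= 141/(141+74)
= 141/215 = 65.58%

65.58%


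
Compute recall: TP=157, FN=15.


Recall = TP/(TP+FN)
= 157/(157+15)
= 157/172 = 91.28%

91.28%


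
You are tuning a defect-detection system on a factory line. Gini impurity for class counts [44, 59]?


Probabilities: [44/103, 59/103] ≈ [0.4272, 0.5728]
Σpᵢ² = (1936 + 3481)/103² = 5417/10609
Gini = 1 - Σpᵢ² = 1 - 5417/10609 = 0.4894

0.4894


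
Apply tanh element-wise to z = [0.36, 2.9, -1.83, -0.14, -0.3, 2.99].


tanh(0.36) = 0.3452
tanh(2.9) = 0.994
tanh(-1.83) = -0.9498
tanh(-0.14) = -0.1391
tanh(-0.3) = -0.2913
tanh(2.99) = 0.995
result = [0.3452, 0.994, -0.9498, -0.1391, -0.2913, 0.995]

[0.3452, 0.994, -0.9498, -0.1391, -0.2913, 0.995]


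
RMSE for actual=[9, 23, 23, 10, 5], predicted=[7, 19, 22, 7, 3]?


MSE = 34/5 = 6.8
RMSE = √(34/5) = 2.6077

2.6077


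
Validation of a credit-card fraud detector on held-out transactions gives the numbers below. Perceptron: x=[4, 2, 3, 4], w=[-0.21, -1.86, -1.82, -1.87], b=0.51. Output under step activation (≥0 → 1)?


z = (4)·(-0.21) + (2)·(-1.86) + (3)·(-1.82) + (4)·(-1.87) + 0.51
  = -16.99
step(z) = 0 (z<0)

0


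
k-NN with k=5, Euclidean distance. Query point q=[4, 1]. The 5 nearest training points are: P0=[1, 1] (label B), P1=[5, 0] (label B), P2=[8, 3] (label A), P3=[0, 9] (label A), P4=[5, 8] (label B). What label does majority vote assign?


d(q,P0) = 3.0  (label B)
d(q,P1) = 1.4142  (label B)
d(q,P2) = 4.4721  (label A)
d(q,P3) = 8.9443  (label A)
d(q,P4) = 7.0711  (label B)
Votes: A=2, B=3
Majority → B

B


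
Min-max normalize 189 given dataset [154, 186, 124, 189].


min=124, max=189
(189-124)/(189-124) = 65/65 = 1.0

1.0


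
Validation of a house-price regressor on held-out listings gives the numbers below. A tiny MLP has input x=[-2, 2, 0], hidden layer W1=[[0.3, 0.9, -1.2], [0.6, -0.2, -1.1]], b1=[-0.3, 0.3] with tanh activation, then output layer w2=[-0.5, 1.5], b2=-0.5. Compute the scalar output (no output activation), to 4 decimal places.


z1[0] = (0.3)·(-2) + (0.9)·(2) + (-1.2)·(0) - 0.3 = 0.9
z1[1] = (0.6)·(-2) + (-0.2)·(2) + (-1.1)·(0) + 0.3 = -1.3
h = tanh(z1) = [0.7163, -0.8617]
output = (-0.5)·(0.7163) + (1.5)·(-0.8617) - 0.5 = -2.1507

-2.1507


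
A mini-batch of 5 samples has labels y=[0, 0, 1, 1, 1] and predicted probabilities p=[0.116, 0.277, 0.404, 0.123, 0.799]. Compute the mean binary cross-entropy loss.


L[0] = -ln(1-0.116) = -ln(0.884) = 0.1233
L[1] = -ln(1-0.277) = -ln(0.723) = 0.3243
L[2] = -ln(0.404) = 0.9063
L[3] = -ln(0.123) = 2.0956
L[4] = -ln(0.799) = 0.2244
mean = (0.1233 + 0.3243 + 0.9063 + 2.0956 + 0.2244)/5 = 0.7348

0.7348


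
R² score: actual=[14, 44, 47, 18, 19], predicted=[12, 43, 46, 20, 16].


ȳ = 28.4
SS_res = Σ(y-ŷ)² = 19
SS_tot = Σ(y-ȳ)² = 993.2
R² = 1 - SS_res/SS_tot = 1 - 0.0191 = 0.9809

0.9809


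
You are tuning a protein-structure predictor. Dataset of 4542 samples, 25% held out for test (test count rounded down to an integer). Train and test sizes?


Test = ⌊4542·25/100⌋ = 1135
Train = 4542 - 1135 = 3407

Train: 3407, Test: 1135


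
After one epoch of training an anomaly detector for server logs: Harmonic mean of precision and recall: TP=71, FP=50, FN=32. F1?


Precision = 71/121 = 0.5868
Recall = 71/103 = 0.6893
F1 = 2·P·R/(P+R) = 2·TP/(2·TP+FP+FN) = 142/(142+50+32) = 142/224 = 0.6339

0.6339


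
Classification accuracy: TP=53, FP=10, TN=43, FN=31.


Accuracy = (TP+TN)/(TP+TN+FP+FN)
= (53+43)/(137)
= 96/137 = 70.07%

70.07%


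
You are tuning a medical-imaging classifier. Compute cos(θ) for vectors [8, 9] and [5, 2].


A·B = 8·5 + 9·2 = 58
‖A‖ = √145 = 12.0416, ‖B‖ = √29 = 5.3852
cos = 58/(√145·√29) = 58/√4205 = 0.8944

0.8944


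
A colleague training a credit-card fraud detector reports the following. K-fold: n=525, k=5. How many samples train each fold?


Fold size = 525/5 = 105
Training per fold = 525 - 105 = 420

420


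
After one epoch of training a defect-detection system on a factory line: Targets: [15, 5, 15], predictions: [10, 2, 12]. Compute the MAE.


Absolute errors: |15-10|=5, |5-2|=3, |15-12|=3
Sum = 11
MAE = 11/3 = 11/3

11/3


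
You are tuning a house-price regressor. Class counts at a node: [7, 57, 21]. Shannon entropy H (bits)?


Probabilities: [7/85, 57/85, 21/85] ≈ [0.0824, 0.6706, 0.2471]
H = -((7/85)·log₂(7/85) + (57/85)·log₂(57/85) + (21/85)·log₂(21/85))
  = 1.1816 bits

1.1816 bits


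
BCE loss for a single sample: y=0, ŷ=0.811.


BCE = -[y·ln(p) + (1-y)·ln(1-p)]
= -0 - 1·ln(1-0.811)
= -ln(0.189) = 1.666

1.666


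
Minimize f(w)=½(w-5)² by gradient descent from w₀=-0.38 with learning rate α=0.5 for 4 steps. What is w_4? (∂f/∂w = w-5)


step 1: grad = -0.38-5 = -5.38; w = -0.38 - 0.5·(-5.38) = 2.31
step 2: grad = 2.31-5 = -2.69; w = 2.31 - 0.5·(-2.69) = 3.655
step 3: grad = 3.655-5 = -1.345; w = 3.655 - 0.5·(-1.345) = 4.3275
step 4: grad = 4.3275-5 = -0.6725; w = 4.3275 - 0.5·(-0.6725) = 4.66375

4.66375


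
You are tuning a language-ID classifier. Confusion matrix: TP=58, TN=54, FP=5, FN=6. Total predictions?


Total = TP + TN + FP + FN
= 58 + 54 + 5 + 6
= 123
(Predicted positive: 63, predicted negative: 60)

123


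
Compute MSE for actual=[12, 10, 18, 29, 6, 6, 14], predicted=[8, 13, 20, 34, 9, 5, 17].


Squared errors: (12-8)²=16, (10-13)²=9, (18-20)²=4, (29-34)²=25, (6-9)²=9, (6-5)²=1, (14-17)²=9
Sum = 73
MSE = 73/7 = 73/7

73/7


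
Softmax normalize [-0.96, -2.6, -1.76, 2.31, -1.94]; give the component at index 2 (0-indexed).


Exponentials: e^-0.96=0.3829, e^-2.6=0.0743, e^-1.76=0.172, e^2.31=10.0744, e^-1.94=0.1437
Sum = 10.8473
Softmax = [0.0353, 0.0068, 0.0159, 0.9287, 0.0132]
p[2] = 0.172/10.8473 = 0.0159

0.0159


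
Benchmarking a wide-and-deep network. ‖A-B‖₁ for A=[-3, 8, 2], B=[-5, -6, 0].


d = |-3+ 5| + |8+ 6| + |2-0|
  = 2 + 14 + 2
  = 18

18


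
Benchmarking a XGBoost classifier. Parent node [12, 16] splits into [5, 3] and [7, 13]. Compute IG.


Parent = [12, 16], H_parent = 0.9852
H_left = 0.9544 (n=8), H_right = 0.9341 (n=20)
H_children = (8/28)·0.9544 + (20/28)·0.9341 = 0.9399
IG = 0.9852 - 0.9399 = 0.0453

0.0453


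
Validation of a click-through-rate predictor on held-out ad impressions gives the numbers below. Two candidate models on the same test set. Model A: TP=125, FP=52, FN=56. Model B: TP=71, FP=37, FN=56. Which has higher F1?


Model A: P=125/177=0.7062, R=125/181=0.6906, F1=2PR/(P+R)=2TP/(2TP+FP+FN)=250/358=0.6983
Model B: P=71/108=0.6574, R=71/127=0.5591, F1=2PR/(P+R)=2TP/(2TP+FP+FN)=142/235=0.6043
0.6983 > 0.6043 → Model A

Model A


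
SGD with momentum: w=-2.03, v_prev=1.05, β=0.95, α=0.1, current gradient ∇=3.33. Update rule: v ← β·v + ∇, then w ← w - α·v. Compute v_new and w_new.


v_new = 0.95·1.05 + 3.33 = 0.9975 + 3.33 = 4.3275
w_new = -2.03 - 0.1·4.3275 = -2.03 - 0.43275 = -2.46275

v_new=4.3275, w_new=-2.46275


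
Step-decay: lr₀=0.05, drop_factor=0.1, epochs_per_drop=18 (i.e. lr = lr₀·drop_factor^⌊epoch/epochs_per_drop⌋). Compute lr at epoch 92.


n_drops = ⌊92/18⌋ = 5
lr = 0.05·0.1^5 = 0.05·0.00001 = 0.0000005

0.0000005


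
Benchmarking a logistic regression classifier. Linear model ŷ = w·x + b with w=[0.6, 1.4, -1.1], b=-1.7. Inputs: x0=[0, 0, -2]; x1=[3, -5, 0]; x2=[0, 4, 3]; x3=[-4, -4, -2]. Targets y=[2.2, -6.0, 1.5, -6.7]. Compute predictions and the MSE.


ŷ0 = (0.6)·(0) + (1.4)·(0) + (-1.1)·(-2) - 1.7 = 0.5
ŷ1 = (0.6)·(3) + (1.4)·(-5) + (-1.1)·(0) - 1.7 = -6.9
ŷ2 = (0.6)·(0) + (1.4)·(4) + (-1.1)·(3) - 1.7 = 0.6
ŷ3 = (0.6)·(-4) + (1.4)·(-4) + (-1.1)·(-2) - 1.7 = -7.5
errors² = [2.89, 0.81, 0.81, 0.64]
MSE = 5.1500/4 = 1.2875

1.2875


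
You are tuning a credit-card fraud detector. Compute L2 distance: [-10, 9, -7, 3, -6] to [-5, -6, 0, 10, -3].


d = √((-10+ 5)² + (9+ 6)² + (-7-0)² + (3-10)² + (-6+ 3)²)
  = √(25 + 225 + 49 + 49 + 9)
  = √357 = 18.8944

18.8944


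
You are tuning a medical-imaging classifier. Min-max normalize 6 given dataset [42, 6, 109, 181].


min=6, max=181
(6-6)/(181-6) = 0/175 = 0.0

0.0


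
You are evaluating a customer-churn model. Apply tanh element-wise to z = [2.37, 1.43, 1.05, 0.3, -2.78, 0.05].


tanh(2.37) = 0.9827
tanh(1.43) = 0.8917
tanh(1.05) = 0.7818
tanh(0.3) = 0.2913
tanh(-2.78) = -0.9923
tanh(0.05) = 0.05
result = [0.9827, 0.8917, 0.7818, 0.2913, -0.9923, 0.05]

[0.9827, 0.8917, 0.7818, 0.2913, -0.9923, 0.05]


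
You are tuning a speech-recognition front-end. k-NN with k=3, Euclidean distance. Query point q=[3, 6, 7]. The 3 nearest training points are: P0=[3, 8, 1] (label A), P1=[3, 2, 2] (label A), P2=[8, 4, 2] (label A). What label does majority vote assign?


d(q,P0) = 6.3246  (label A)
d(q,P1) = 6.4031  (label A)
d(q,P2) = 7.3485  (label A)
Votes: A=3, B=0
Majority → A

A


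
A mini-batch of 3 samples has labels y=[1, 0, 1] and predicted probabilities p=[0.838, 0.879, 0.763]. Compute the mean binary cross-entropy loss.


L[0] = -ln(0.838) = 0.1767
L[1] = -ln(1-0.879) = -ln(0.121) = 2.112
L[2] = -ln(0.763) = 0.2705
mean = (0.1767 + 2.112 + 0.2705)/3 = 0.8531

0.8531


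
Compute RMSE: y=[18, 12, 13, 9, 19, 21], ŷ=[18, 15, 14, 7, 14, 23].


MSE = 43/6 = 7.1667
RMSE = √(43/6) = 2.6771

2.6771


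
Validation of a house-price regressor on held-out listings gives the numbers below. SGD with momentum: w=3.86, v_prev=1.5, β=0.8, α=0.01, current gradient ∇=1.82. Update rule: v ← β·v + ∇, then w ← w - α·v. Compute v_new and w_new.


v_new = 0.8·1.5 + 1.82 = 1.2 + 1.82 = 3.02
w_new = 3.86 - 0.01·3.02 = 3.86 - 0.0302 = 3.8298

v_new=3.02, w_new=3.8298


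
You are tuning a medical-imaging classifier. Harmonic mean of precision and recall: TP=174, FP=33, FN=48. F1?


Precision = 174/207 = 0.8406
Recall = 174/222 = 0.7838
F1 = 2·P·R/(P+R) = 2·TP/(2·TP+FP+FN) = 348/(348+33+48) = 348/429 = 0.8112

0.8112


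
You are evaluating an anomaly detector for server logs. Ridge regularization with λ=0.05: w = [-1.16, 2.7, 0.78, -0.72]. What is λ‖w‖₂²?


‖w‖₂² = (-1.16)² + (2.7)² + (0.78)² + (-0.72)²
     = 1.3456 + 7.29 + 0.6084 + 0.5184
     = 9.7624
λ·‖w‖₂² = 0.05·9.7624 = 0.48812

0.48812


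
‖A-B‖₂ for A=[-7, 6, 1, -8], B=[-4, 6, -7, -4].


d = √((-7+ 4)² + (6-6)² + (1+ 7)² + (-8+ 4)²)
  = √(9 + 0 + 64 + 16)
  = √89 = 9.434

9.434


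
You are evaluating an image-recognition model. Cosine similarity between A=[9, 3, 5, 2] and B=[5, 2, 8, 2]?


A·B = 9·5 + 3·2 + 5·8 + 2·2 = 95
‖A‖ = √119 = 10.9087, ‖B‖ = √97 = 9.8489
cos = 95/(√119·√97) = 95/√11543 = 0.8842

0.8842


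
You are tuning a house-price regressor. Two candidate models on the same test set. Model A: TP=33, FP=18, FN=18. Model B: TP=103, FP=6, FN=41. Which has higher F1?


Model A: P=33/51=0.6471, R=33/51=0.6471, F1=2PR/(P+R)=2TP/(2TP+FP+FN)=66/102=0.6471
Model B: P=103/109=0.945, R=103/144=0.7153, F1=2PR/(P+R)=2TP/(2TP+FP+FN)=206/253=0.8142
0.6471 < 0.8142 → Model B

Model B


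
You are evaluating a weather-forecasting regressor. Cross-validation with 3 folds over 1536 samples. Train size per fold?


Fold size = 1536/3 = 512
Training per fold = 1536 - 512 = 1024

1024


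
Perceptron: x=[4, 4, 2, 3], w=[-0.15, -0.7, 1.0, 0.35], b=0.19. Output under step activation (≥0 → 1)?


z = (4)·(-0.15) + (4)·(-0.7) + (2)·(1.0) + (3)·(0.35) + 0.19
  = -0.16
step(z) = 0 (z<0)

0


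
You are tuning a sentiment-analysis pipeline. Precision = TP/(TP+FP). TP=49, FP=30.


Precision = TP/(TP+FP)
= 49/(49+30)
= 49/79 = 62.03%

62.03%


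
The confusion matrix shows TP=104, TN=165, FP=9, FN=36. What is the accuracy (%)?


Accuracy = (TP+TN)/(TP+TN+FP+FN)
= (104+165)/(314)
= 269/314 = 85.67%

85.67%


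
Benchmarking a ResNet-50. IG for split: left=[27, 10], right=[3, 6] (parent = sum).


Parent = [30, 16], H_parent = 0.9321
H_left = 0.8419 (n=37), H_right = 0.9183 (n=9)
H_children = (37/46)·0.8419 + (9/46)·0.9183 = 0.8568
IG = 0.9321 - 0.8568 = 0.0753

0.0753


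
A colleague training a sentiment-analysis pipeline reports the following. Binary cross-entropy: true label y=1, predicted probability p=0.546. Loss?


BCE = -[y·ln(p) + (1-y)·ln(1-p)]
= -1·ln(0.546) - 0
= -ln(0.546) = 0.6051

0.6051


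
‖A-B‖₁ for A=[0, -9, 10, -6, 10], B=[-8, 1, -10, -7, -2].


d = |0+ 8| + |-9-1| + |10+ 10| + |-6+ 7| + |10+ 2|
  = 8 + 10 + 20 + 1 + 12
  = 51

51


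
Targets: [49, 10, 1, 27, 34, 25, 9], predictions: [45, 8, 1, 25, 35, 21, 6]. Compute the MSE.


Squared errors: (49-45)²=16, (10-8)²=4, (1-1)²=0, (27-25)²=4, (34-35)²=1, (25-21)²=16, (9-6)²=9
Sum = 50
MSE = 50/7 = 50/7

50/7


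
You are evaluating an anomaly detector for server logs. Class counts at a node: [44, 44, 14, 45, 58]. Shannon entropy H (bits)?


Probabilities: [44/205, 44/205, 14/205, 45/205, 58/205] ≈ [0.2146, 0.2146, 0.0683, 0.2195, 0.2829]
H = -((44/205)·log₂(44/205) + (44/205)·log₂(44/205) + (14/205)·log₂(14/205) + (45/205)·log₂(45/205) + (58/205)·log₂(58/205))
  = 2.213 bits

2.213 bits


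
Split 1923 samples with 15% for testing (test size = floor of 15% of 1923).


Test = ⌊1923·15/100⌋ = 288
Train = 1923 - 288 = 1635

Train: 1635, Test: 288


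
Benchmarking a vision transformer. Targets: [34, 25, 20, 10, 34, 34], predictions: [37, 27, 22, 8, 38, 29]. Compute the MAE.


Absolute errors: |34-37|=3, |25-27|=2, |20-22|=2, |10-8|=2, |34-38|=4, |34-29|=5
Sum = 18
MAE = 18/6 = 3

3


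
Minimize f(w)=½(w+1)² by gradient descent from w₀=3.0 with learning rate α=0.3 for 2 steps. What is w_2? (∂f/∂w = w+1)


step 1: grad = 3+1 = 4; w = 3 - 0.3·(4) = 1.8
step 2: grad = 1.8+1 = 2.8; w = 1.8 - 0.3·(2.8) = 0.96

0.96


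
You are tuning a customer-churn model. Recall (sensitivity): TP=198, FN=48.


Recall = TP/(TP+FN)
= 198/(198+48)
= 198/246 = 80.49%

80.49%


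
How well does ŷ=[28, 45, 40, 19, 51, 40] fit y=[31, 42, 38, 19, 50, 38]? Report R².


ȳ = 36.3333
SS_res = Σ(y-ŷ)² = 27
SS_tot = Σ(y-ȳ)² = 553.33
R² = 1 - SS_res/SS_tot = 1 - 0.0488 = 0.9512

0.9512


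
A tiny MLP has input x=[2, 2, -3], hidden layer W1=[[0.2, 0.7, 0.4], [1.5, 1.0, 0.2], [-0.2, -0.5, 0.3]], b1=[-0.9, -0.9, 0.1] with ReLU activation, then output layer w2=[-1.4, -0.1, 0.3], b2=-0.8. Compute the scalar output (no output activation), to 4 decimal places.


z1[0] = (0.2)·(2) + (0.7)·(2) + (0.4)·(-3) - 0.9 = -0.3
z1[1] = (1.5)·(2) + (1.0)·(2) + (0.2)·(-3) - 0.9 = 3.5
z1[2] = (-0.2)·(2) + (-0.5)·(2) + (0.3)·(-3) + 0.1 = -2.2
h = ReLU(z1) = [0.0, 3.5, 0.0]
output = (-1.4)·(0.0) + (-0.1)·(3.5) + (0.3)·(0.0) - 0.8 = -1.15

-1.15


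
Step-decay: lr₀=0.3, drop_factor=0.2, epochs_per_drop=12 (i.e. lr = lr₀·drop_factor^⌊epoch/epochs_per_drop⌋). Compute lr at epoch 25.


n_drops = ⌊25/12⌋ = 2
lr = 0.3·0.2^2 = 0.3·0.04 = 0.012

0.012


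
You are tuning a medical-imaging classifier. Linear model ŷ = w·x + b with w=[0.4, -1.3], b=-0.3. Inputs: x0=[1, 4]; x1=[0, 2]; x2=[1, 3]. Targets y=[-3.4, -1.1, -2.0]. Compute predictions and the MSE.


ŷ0 = (0.4)·(1) + (-1.3)·(4) - 0.3 = -5.1
ŷ1 = (0.4)·(0) + (-1.3)·(2) - 0.3 = -2.9
ŷ2 = (0.4)·(1) + (-1.3)·(3) - 0.3 = -3.8
errors² = [2.89, 3.24, 3.24]
MSE = 9.3700/3 = 3.1233

3.1233


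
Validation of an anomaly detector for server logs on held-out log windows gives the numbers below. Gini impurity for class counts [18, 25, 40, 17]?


Probabilities: [18/100, 25/100, 40/100, 17/100] ≈ [0.18, 0.25, 0.4, 0.17]
Σpᵢ² = (324 + 625 + 1600 + 289)/100² = 2838/10000
Gini = 1 - Σpᵢ² = 1 - 2838/10000 = 0.7162

0.7162


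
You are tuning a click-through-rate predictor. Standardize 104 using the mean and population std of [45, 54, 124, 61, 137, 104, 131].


μ = 93.7143, σ = 36.4641
z = (104 - 93.7143)/36.4641 = 0.2821

0.2821


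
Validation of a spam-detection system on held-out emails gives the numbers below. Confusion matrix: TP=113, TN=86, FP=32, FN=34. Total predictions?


Total = TP + TN + FP + FN
= 113 + 86 + 32 + 34
= 265
(Predicted positive: 145, predicted negative: 120)

265


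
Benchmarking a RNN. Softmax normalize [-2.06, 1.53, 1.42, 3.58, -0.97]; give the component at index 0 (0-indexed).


Exponentials: e^-2.06=0.1275, e^1.53=4.6182, e^1.42=4.1371, e^3.58=35.8735, e^-0.97=0.3791
Sum = 45.1354
Softmax = [0.0028, 0.1023, 0.0917, 0.7948, 0.0084]
p[0] = 0.1275/45.1354 = 0.0028

0.0028


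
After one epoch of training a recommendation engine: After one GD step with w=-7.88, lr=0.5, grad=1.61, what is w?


w_new = w - α·∇
= -7.88 - 0.5·1.61
= -7.88 - 0.805
= -8.685

-8.685


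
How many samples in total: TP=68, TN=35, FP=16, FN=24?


Total = TP + TN + FP + FN
= 68 + 35 + 16 + 24
= 143
(Predicted positive: 84, predicted negative: 59)

143


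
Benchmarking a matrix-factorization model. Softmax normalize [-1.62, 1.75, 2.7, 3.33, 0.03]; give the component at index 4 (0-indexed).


Exponentials: e^-1.62=0.1979, e^1.75=5.7546, e^2.7=14.8797, e^3.33=27.9383, e^0.03=1.0305
Sum = 49.801
Softmax = [0.004, 0.1156, 0.2988, 0.561, 0.0207]
p[4] = 1.0305/49.801 = 0.0207

0.0207


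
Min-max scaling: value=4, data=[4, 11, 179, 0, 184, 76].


min=0, max=184
(4-0)/(184-0) = 4/184 = 0.0217

0.0217


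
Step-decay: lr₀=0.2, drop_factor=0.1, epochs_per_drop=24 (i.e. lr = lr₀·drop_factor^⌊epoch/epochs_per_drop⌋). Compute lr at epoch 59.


n_drops = ⌊59/24⌋ = 2
lr = 0.2·0.1^2 = 0.2·0.01 = 0.002

0.002


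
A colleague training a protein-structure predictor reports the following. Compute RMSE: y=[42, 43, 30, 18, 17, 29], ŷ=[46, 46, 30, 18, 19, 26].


MSE = 38/6 = 6.3333
RMSE = √(38/6) = 2.5166

2.5166


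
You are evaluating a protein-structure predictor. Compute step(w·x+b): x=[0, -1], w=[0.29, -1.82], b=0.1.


z = (0)·(0.29) + (-1)·(-1.82) + 0.1
  = 1.92
step(z) = 1 (z≥0)

1


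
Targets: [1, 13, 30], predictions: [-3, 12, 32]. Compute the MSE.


Squared errors: (1+ 3)²=16, (13-12)²=1, (30-32)²=4
Sum = 21
MSE = 21/3 = 7

7


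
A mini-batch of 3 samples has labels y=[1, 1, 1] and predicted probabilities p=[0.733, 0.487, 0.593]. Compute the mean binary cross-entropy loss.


L[0] = -ln(0.733) = 0.3106
L[1] = -ln(0.487) = 0.7195
L[2] = -ln(0.593) = 0.5226
mean = (0.3106 + 0.7195 + 0.5226)/3 = 0.5176

0.5176


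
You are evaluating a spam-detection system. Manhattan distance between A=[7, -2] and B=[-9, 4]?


d = |7+ 9| + |-2-4|
  = 16 + 6
  = 22

22


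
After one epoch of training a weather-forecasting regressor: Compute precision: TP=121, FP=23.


Precision = TP/(TP+FP)
= 121/(121+23)
= 121/144 = 84.03%

84.03%


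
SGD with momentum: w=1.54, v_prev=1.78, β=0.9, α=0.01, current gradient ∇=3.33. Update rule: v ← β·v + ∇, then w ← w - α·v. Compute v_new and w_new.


v_new = 0.9·1.78 + 3.33 = 1.602 + 3.33 = 4.932
w_new = 1.54 - 0.01·4.932 = 1.54 - 0.04932 = 1.49068

v_new=4.932, w_new=1.49068


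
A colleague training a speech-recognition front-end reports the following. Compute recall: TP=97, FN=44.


Recall = TP/(TP+FN)
= 97/(97+44)
= 97/141 = 68.79%

68.79%


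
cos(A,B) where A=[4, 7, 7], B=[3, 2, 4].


A·B = 4·3 + 7·2 + 7·4 = 54
‖A‖ = √114 = 10.6771, ‖B‖ = √29 = 5.3852
cos = 54/(√114·√29) = 54/√3306 = 0.9392

0.9392


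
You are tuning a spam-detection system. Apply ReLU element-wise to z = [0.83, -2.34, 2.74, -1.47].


ReLU(0.83) = max(0, 0.83) = 0.83
ReLU(-2.34) = max(0, -2.34) = 0.0
ReLU(2.74) = max(0, 2.74) = 2.74
ReLU(-1.47) = max(0, -1.47) = 0.0
result = [0.83, 0.0, 2.74, 0.0]

[0.83, 0.0, 2.74, 0.0]


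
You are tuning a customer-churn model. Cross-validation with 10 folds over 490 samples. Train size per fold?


Fold size = 490/10 = 49
Training per fold = 490 - 49 = 441

441


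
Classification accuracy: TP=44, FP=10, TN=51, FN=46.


Accuracy = (TP+TN)/(TP+TN+FP+FN)
= (44+51)/(151)
= 95/151 = 62.91%

62.91%


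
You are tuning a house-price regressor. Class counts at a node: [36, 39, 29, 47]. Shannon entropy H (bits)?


Probabilities: [36/151, 39/151, 29/151, 47/151] ≈ [0.2384, 0.2583, 0.1921, 0.3113]
H = -((36/151)·log₂(36/151) + (39/151)·log₂(39/151) + (29/151)·log₂(29/151) + (47/151)·log₂(47/151))
  = 1.9788 bits

1.9788 bits


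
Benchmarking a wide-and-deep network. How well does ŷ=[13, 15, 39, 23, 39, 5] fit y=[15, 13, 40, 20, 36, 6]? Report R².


ȳ = 21.6667
SS_res = Σ(y-ŷ)² = 28
SS_tot = Σ(y-ȳ)² = 909.33
R² = 1 - SS_res/SS_tot = 1 - 0.0308 = 0.9692

0.9692


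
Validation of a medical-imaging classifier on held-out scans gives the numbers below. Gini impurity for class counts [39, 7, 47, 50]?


Probabilities: [39/143, 7/143, 47/143, 50/143] ≈ [0.2727, 0.049, 0.3287, 0.3497]
Σpᵢ² = (1521 + 49 + 2209 + 2500)/143² = 6279/20449
Gini = 1 - Σpᵢ² = 1 - 6279/20449 = 0.6929

0.6929


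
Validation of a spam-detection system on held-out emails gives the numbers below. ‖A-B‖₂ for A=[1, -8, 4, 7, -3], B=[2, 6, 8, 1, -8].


d = √((1-2)² + (-8-6)² + (4-8)² + (7-1)² + (-3+ 8)²)
  = √(1 + 196 + 16 + 36 + 25)
  = √274 = 16.5529

16.5529


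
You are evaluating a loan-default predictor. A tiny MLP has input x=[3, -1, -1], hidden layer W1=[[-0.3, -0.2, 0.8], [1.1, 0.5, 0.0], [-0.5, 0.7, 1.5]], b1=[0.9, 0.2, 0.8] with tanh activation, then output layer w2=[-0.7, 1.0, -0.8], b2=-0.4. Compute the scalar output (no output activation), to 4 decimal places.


z1[0] = (-0.3)·(3) + (-0.2)·(-1) + (0.8)·(-1) + 0.9 = -0.6
z1[1] = (1.1)·(3) + (0.5)·(-1) + (0.0)·(-1) + 0.2 = 3.0
z1[2] = (-0.5)·(3) + (0.7)·(-1) + (1.5)·(-1) + 0.8 = -2.9
h = tanh(z1) = [-0.537, 0.9951, -0.994]
output = (-0.7)·(-0.537) + (1.0)·(0.9951) + (-0.8)·(-0.994) - 0.4 = 1.7662

1.7662


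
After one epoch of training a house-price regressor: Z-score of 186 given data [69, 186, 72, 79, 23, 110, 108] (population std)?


μ = 92.4286, σ = 46.7114
z = (186 - 92.4286)/46.7114 = 2.0032

2.0032


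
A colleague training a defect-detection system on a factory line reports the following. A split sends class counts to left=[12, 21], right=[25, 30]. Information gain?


Parent = [37, 51], H_parent = 0.9817
H_left = 0.9457 (n=33), H_right = 0.994 (n=55)
H_children = (33/88)·0.9457 + (55/88)·0.994 = 0.9759
IG = 0.9817 - 0.9759 = 0.0058

0.0058


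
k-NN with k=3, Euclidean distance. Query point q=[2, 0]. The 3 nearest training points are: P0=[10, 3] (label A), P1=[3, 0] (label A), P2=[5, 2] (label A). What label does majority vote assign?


d(q,P0) = 8.544  (label A)
d(q,P1) = 1.0  (label A)
d(q,P2) = 3.6056  (label A)
Votes: A=3, B=0
Majority → A

A


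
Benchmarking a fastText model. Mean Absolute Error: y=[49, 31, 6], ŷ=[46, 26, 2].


Absolute errors: |49-46|=3, |31-26|=5, |6-2|=4
Sum = 12
MAE = 12/3 = 4

4


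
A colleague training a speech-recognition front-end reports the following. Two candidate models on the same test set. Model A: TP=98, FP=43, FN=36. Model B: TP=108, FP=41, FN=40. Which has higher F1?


Model A: P=98/141=0.695, R=98/134=0.7313, F1=2PR/(P+R)=2TP/(2TP+FP+FN)=196/275=0.7127
Model B: P=108/149=0.7248, R=108/148=0.7297, F1=2PR/(P+R)=2TP/(2TP+FP+FN)=216/297=0.7273
0.7127 < 0.7273 → Model B

Model B


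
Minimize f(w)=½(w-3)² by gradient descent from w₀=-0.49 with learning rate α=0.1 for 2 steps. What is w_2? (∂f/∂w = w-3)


step 1: grad = -0.49-3 = -3.49; w = -0.49 - 0.1·(-3.49) = -0.141
step 2: grad = -0.141-3 = -3.141; w = -0.141 - 0.1·(-3.141) = 0.1731

0.1731


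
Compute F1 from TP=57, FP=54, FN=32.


Precision = 57/111 = 0.5135
Recall = 57/89 = 0.6404
F1 = 2·P·R/(P+R) = 2·TP/(2·TP+FP+FN) = 114/(114+54+32) = 114/200 = 0.57

0.57


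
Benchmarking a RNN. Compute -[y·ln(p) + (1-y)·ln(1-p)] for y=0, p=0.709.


BCE = -[y·ln(p) + (1-y)·ln(1-p)]
= -0 - 1·ln(1-0.709)
= -ln(0.291) = 1.2344

1.2344


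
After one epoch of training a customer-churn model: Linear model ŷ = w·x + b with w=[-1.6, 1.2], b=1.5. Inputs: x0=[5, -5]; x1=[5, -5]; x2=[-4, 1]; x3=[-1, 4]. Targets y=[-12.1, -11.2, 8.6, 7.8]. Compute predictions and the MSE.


ŷ0 = (-1.6)·(5) + (1.2)·(-5) + 1.5 = -12.5
ŷ1 = (-1.6)·(5) + (1.2)·(-5) + 1.5 = -12.5
ŷ2 = (-1.6)·(-4) + (1.2)·(1) + 1.5 = 9.1
ŷ3 = (-1.6)·(-1) + (1.2)·(4) + 1.5 = 7.9
errors² = [0.16, 1.69, 0.25, 0.01]
MSE = 2.1100/4 = 0.5275

0.5275


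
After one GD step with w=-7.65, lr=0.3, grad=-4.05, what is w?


w_new = w - α·∇
= -7.65 - 0.3·-4.05
= -7.65 + 1.215
= -6.435

-6.435


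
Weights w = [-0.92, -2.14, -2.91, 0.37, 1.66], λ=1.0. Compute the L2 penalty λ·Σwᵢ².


‖w‖₂² = (-0.92)² + (-2.14)² + (-2.91)² + (0.37)² + (1.66)²
     = 0.8464 + 4.5796 + 8.4681 + 0.1369 + 2.7556
     = 16.7866
λ·‖w‖₂² = 1.0·16.7866 = 16.7866

16.7866


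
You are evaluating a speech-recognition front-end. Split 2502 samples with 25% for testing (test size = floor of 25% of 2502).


Test = ⌊2502·25/100⌋ = 625
Train = 2502 - 625 = 1877

Train: 1877, Test: 625


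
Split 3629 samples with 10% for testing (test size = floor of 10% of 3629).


Test = ⌊3629·10/100⌋ = 362
Train = 3629 - 362 = 3267

Train: 3267, Test: 362


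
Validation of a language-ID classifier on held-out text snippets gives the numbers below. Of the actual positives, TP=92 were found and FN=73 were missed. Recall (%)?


Recall = TP/(TP+FN)
= 92/(92+73)
= 92/165 = 55.76%

55.76%


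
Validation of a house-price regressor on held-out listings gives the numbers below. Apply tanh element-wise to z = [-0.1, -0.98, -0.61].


tanh(-0.1) = -0.0997
tanh(-0.98) = -0.7531
tanh(-0.61) = -0.5441
result = [-0.0997, -0.7531, -0.5441]

[-0.0997, -0.7531, -0.5441]


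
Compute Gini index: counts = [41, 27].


Probabilities: [41/68, 27/68] ≈ [0.6029, 0.3971]
Σpᵢ² = (1681 + 729)/68² = 2410/4624
Gini = 1 - Σpᵢ² = 1 - 2410/4624 = 0.4788

0.4788


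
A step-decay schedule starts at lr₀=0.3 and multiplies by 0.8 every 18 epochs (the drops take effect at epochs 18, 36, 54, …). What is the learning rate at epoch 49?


n_drops = ⌊49/18⌋ = 2
lr = 0.3·0.8^2 = 0.3·0.64 = 0.192

0.192


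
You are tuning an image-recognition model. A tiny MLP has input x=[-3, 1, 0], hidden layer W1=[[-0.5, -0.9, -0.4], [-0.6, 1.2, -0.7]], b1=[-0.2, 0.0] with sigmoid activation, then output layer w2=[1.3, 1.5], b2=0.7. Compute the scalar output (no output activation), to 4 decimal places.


z1[0] = (-0.5)·(-3) + (-0.9)·(1) + (-0.4)·(0) - 0.2 = 0.4
z1[1] = (-0.6)·(-3) + (1.2)·(1) + (-0.7)·(0) + 0.0 = 3.0
h = sigmoid(z1) = [0.5987, 0.9526]
output = (1.3)·(0.5987) + (1.5)·(0.9526) + 0.7 = 2.9072

2.9072


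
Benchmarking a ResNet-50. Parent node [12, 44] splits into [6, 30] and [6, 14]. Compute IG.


Parent = [12, 44], H_parent = 0.7496
H_left = 0.65 (n=36), H_right = 0.8813 (n=20)
H_children = (36/56)·0.65 + (20/56)·0.8813 = 0.7326
IG = 0.7496 - 0.7326 = 0.017

0.017


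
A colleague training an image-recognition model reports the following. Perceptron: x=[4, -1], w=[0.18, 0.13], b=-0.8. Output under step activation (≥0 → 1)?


z = (4)·(0.18) + (-1)·(0.13) - 0.8
  = -0.21
step(z) = 0 (z<0)

0


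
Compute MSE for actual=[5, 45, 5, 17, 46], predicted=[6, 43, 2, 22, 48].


Squared errors: (5-6)²=1, (45-43)²=4, (5-2)²=9, (17-22)²=25, (46-48)²=4
Sum = 43
MSE = 43/5 = 43/5

43/5


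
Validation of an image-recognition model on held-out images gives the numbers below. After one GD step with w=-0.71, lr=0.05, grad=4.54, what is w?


w_new = w - α·∇
= -0.71 - 0.05·4.54
= -0.71 - 0.227
= -0.937

-0.937


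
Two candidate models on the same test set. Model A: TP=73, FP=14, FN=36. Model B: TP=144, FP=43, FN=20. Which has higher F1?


Model A: P=73/87=0.8391, R=73/109=0.6697, F1=2PR/(P+R)=2TP/(2TP+FP+FN)=146/196=0.7449
Model B: P=144/187=0.7701, R=144/164=0.878, F1=2PR/(P+R)=2TP/(2TP+FP+FN)=288/351=0.8205
0.7449 < 0.8205 → Model B

Model B


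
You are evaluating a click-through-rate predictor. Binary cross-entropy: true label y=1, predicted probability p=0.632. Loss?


BCE = -[y·ln(p) + (1-y)·ln(1-p)]
= -1·ln(0.632) - 0
= -ln(0.632) = 0.4589

0.4589


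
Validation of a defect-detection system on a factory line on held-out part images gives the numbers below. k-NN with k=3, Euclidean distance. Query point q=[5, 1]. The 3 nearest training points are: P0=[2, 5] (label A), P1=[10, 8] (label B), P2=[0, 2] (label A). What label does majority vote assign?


d(q,P0) = 5.0  (label A)
d(q,P1) = 8.6023  (label B)
d(q,P2) = 5.099  (label A)
Votes: A=2, B=1
Majority → A

A


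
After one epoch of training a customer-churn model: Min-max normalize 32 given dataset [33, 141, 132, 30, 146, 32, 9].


min=9, max=146
(32-9)/(146-9) = 23/137 = 0.1679

0.1679
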